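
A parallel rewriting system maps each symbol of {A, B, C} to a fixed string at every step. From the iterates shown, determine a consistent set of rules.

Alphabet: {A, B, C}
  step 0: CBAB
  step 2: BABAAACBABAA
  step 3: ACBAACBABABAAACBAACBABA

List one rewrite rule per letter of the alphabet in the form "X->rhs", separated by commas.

  step 2 ⇒ step 3: BABAAACBABAA ⇒ AC·BA·AC·BA·BA·BA·A·AC·BA·AC·BA·BA
    A ↦ BA
    B ↦ AC
    C ↦ A

A->BA, B->AC, C->A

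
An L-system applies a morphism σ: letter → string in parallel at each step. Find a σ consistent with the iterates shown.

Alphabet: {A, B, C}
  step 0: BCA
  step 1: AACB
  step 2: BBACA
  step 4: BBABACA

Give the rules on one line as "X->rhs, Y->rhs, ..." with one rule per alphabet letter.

  step 1 ⇒ step 2: AACB ⇒ B·B·AC·A
    A ↦ B
    B ↦ A
    C ↦ AC

A->B, B->A, C->AC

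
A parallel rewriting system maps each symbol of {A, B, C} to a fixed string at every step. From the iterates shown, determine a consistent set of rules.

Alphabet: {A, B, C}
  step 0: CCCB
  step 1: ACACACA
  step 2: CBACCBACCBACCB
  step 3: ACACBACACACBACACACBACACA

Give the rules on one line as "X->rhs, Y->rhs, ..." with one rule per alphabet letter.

A->CB, B->A, C->AC

  step 2 ⇒ step 3: CBACCBACCBACCB ⇒ AC·A·CB·AC·AC·A·CB·AC·AC·A·CB·AC·AC·A
    A ↦ CB
    B ↦ A
    C ↦ AC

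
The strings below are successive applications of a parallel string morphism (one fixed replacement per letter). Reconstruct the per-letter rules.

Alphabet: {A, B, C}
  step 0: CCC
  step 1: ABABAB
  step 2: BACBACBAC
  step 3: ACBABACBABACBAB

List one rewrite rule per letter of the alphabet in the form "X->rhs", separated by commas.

  step 2 ⇒ step 3: BACBACBAC ⇒ AC·B·AB·AC·B·AB·AC·B·AB
    A ↦ B
    B ↦ AC
    C ↦ AB

A->B, B->AC, C->AB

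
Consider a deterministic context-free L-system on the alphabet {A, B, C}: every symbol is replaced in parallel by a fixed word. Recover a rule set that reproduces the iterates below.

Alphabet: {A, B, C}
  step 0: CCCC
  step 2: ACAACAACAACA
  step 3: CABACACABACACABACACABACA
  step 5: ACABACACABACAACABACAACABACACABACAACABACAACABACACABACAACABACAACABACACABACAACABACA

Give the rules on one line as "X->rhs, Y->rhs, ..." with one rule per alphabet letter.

  step 2 ⇒ step 3: ACAACAACAACA ⇒ CA·BA·CA·CA·BA·CA·CA·BA·CA·CA·BA·CA
    A ↦ CA
    C ↦ BA
    B ↦ A  (constrained at step 3)

A->CA, B->A, C->BA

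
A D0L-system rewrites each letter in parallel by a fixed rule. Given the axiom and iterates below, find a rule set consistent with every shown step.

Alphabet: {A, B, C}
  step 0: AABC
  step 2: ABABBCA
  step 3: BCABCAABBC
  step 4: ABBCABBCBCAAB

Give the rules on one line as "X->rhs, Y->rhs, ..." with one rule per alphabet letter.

A->BC, B->A, C->B

  step 3 ⇒ step 4: BCABCAABBC ⇒ A·B·BC·A·B·BC·BC·A·A·B
    A ↦ BC
    B ↦ A
    C ↦ B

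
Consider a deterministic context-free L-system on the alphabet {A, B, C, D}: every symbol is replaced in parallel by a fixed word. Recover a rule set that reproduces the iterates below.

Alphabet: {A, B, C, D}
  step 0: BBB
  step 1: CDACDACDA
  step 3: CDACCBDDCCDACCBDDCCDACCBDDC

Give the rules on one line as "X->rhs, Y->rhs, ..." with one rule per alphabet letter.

  step 0 ⇒ step 1: BBB ⇒ CDA·CDA·CDA
    B ↦ CDA
    A ↦ D  (constrained at step 1)
    C ↦ BDD  (constrained at step 1)
    D ↦ C  (constrained at step 1)

A->D, B->CDA, C->BDD, D->C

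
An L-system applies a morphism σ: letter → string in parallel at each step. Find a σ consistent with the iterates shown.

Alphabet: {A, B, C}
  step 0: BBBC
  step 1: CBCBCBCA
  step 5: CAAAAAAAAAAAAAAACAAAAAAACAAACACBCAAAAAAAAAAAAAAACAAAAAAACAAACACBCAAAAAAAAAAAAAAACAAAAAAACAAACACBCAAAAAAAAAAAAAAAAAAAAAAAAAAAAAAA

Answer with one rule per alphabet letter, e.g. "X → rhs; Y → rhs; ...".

A->AA, B->CB, C->CA

  step 0 ⇒ step 1: BBBC ⇒ CB·CB·CB·CA
    B ↦ CB
    C ↦ CA
    A ↦ AA  (constrained at step 1)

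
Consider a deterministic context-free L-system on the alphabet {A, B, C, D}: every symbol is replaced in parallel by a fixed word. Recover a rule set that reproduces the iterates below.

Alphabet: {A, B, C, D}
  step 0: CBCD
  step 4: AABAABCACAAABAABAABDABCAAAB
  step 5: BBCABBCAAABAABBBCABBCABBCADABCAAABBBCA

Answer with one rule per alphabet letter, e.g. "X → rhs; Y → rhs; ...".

  step 4 ⇒ step 5: AABAABCACAAABAABAABDABCAAAB ⇒ B·B·CA·B·B·CA·AA·B·AA·B·B·B·CA·B·B·CA·B·B·CA·DA·B·CA·AA·B·B·B·CA
    A ↦ B
    B ↦ CA
    C ↦ AA
    D ↦ DA

A->B, B->CA, C->AA, D->DA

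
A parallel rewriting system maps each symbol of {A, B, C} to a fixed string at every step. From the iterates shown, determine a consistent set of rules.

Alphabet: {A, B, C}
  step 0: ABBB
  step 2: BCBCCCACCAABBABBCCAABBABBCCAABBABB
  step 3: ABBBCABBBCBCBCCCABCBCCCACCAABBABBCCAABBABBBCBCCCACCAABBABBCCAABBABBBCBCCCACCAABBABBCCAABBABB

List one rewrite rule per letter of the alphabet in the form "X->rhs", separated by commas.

A->CCA, B->ABB, C->BC

  step 2 ⇒ step 3: BCBCCCACCAABBABBCCAABBABBCCAABBABB ⇒ ABB·BC·ABB·BC·BC·BC·CCA·BC·BC·CCA·CCA·ABB·ABB·CCA·ABB·ABB·BC·BC·CCA·CCA·ABB·ABB·CCA·ABB·ABB·BC·BC·CCA·CCA·ABB·ABB·CCA·ABB·ABB
    A ↦ CCA
    B ↦ ABB
    C ↦ BC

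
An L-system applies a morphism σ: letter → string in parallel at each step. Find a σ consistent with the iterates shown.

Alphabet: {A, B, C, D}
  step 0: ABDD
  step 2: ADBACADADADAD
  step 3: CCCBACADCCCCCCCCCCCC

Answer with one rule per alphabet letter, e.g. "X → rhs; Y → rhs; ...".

A->C, B->BA, C->AD, D->CC

  step 2 ⇒ step 3: ADBACADADADAD ⇒ C·CC·BA·C·AD·C·CC·C·CC·C·CC·C·CC
    A ↦ C
    B ↦ BA
    C ↦ AD
    D ↦ CC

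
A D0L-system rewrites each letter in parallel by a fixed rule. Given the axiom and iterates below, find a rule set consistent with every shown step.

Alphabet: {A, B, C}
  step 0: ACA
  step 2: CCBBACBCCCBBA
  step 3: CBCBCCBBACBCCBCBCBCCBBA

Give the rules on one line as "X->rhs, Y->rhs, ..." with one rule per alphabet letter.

  step 2 ⇒ step 3: CCBBACBCCCBBA ⇒ CB·CB·C·C·BBA·CB·C·CB·CB·CB·C·C·BBA
    A ↦ BBA
    B ↦ C
    C ↦ CB

A->BBA, B->C, C->CB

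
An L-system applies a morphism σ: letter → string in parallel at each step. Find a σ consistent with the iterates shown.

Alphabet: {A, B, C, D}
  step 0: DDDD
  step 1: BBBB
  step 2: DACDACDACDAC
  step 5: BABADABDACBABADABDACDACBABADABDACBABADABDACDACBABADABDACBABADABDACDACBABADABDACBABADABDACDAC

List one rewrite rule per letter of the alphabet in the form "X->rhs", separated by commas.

  step 1 ⇒ step 2: BBBB ⇒ DAC·DAC·DAC·DAC
    B ↦ DAC
    A ↦ AB  (constrained at step 2)
    C ↦ AD  (constrained at step 2)
  step 0 ⇒ step 1: DDDD ⇒ B·B·B·B
    D ↦ B

A->AB, B->DAC, C->AD, D->B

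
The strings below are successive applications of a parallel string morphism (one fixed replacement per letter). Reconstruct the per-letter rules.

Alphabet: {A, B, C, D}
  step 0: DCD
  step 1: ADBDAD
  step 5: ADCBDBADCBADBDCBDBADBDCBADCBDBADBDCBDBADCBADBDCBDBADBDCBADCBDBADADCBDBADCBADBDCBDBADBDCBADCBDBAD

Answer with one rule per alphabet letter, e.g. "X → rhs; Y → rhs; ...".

  step 0 ⇒ step 1: DCD ⇒ AD·BD·AD
    C ↦ BD
    D ↦ AD
    A ↦ DB  (constrained at step 1)
    B ↦ CB  (constrained at step 1)

A->DB, B->CB, C->BD, D->AD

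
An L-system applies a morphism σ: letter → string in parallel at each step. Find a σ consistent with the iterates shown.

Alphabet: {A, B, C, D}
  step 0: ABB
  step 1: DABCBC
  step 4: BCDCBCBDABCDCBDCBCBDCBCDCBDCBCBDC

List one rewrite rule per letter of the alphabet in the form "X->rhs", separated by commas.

A->DA, B->BC, C->DC, D->B

  step 0 ⇒ step 1: ABB ⇒ DA·BC·BC
    A ↦ DA
    B ↦ BC
    C ↦ DC  (constrained at step 1)
    D ↦ B  (constrained at step 1)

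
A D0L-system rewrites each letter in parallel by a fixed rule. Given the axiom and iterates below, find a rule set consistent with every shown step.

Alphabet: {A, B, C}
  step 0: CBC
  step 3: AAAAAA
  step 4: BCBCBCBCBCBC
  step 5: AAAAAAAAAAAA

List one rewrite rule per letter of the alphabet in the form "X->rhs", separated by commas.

A->BC, B->A, C->A

  step 4 ⇒ step 5: BCBCBCBCBCBC ⇒ A·A·A·A·A·A·A·A·A·A·A·A
    B ↦ A
    C ↦ A
  step 3 ⇒ step 4: AAAAAA ⇒ BC·BC·BC·BC·BC·BC
    A ↦ BC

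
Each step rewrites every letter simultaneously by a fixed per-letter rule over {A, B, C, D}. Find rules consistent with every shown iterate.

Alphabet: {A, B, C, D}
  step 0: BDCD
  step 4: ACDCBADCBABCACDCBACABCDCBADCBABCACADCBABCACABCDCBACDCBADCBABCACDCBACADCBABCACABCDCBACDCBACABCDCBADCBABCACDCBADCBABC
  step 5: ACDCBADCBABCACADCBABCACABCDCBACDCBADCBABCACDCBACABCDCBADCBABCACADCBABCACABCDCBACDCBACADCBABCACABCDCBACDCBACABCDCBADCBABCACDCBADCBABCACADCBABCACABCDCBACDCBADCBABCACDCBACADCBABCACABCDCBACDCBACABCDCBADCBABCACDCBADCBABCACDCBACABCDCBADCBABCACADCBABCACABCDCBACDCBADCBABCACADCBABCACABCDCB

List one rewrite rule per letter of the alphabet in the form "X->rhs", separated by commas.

  step 4 ⇒ step 5: ACDCBADCBABCACDCBACABCDCBADCBABCACADCBABCACABCDCBACDCBADCBABCACDCBACADCBABCACABCDCBACDCBACABCDCBADCBABCACDCBADCBABC ⇒ AC·DCB·A·DCB·ABC·AC·A·DCB·ABC·AC·ABC·DCB·AC·DCB·A·DCB·ABC·AC·DCB·AC·ABC·DCB·A·DCB·ABC·AC·A·DCB·ABC·AC·ABC·DCB·AC·DCB·AC·A·DCB·ABC·AC·ABC·DCB·AC·DCB·AC·ABC·DCB·A·DCB·ABC·AC·DCB·A·DCB·ABC·AC·A·DCB·ABC·AC·ABC·DCB·AC·DCB·A·DCB·ABC·AC·DCB·AC·A·DCB·ABC·AC·ABC·DCB·AC·DCB·AC·ABC·DCB·A·DCB·ABC·AC·DCB·A·DCB·ABC·AC·DCB·AC·ABC·DCB·A·DCB·ABC·AC·A·DCB·ABC·AC·ABC·DCB·AC·DCB·A·DCB·ABC·AC·A·DCB·ABC·AC·ABC·DCB
    A ↦ AC
    B ↦ ABC
    C ↦ DCB
    D ↦ A

A->AC, B->ABC, C->DCB, D->A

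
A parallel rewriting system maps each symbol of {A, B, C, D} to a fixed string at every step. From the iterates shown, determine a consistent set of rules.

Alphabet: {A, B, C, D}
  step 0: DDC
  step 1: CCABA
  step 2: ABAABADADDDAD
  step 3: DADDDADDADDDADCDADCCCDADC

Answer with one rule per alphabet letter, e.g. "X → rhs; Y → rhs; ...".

A->DAD, B->D, C->ABA, D->C

  step 2 ⇒ step 3: ABAABADADDDAD ⇒ DAD·D·DAD·DAD·D·DAD·C·DAD·C·C·C·DAD·C
    A ↦ DAD
    B ↦ D
    D ↦ C
  step 0 ⇒ step 1: DDC ⇒ C·C·ABA
    C ↦ ABA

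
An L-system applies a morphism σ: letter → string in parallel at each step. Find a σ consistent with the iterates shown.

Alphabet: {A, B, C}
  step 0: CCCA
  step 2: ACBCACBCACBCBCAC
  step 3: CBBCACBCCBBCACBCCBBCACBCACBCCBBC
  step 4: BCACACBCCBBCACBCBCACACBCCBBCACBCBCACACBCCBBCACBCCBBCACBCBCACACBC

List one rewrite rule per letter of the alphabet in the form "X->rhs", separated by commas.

  step 3 ⇒ step 4: CBBCACBCCBBCACBCCBBCACBCACBCCBBC ⇒ BC·AC·AC·BC·CB·BC·AC·BC·BC·AC·AC·BC·CB·BC·AC·BC·BC·AC·AC·BC·CB·BC·AC·BC·CB·BC·AC·BC·BC·AC·AC·BC
    A ↦ CB
    B ↦ AC
    C ↦ BC

A->CB, B->AC, C->BC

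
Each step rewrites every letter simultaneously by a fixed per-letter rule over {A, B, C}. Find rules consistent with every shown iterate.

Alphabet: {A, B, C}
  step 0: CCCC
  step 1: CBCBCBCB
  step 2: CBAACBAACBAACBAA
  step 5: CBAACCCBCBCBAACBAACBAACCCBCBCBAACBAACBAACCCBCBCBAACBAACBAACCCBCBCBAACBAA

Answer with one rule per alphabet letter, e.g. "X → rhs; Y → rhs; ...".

A->C, B->AA, C->CB

  step 1 ⇒ step 2: CBCBCBCB ⇒ CB·AA·CB·AA·CB·AA·CB·AA
    B ↦ AA
    C ↦ CB
    A ↦ C  (constrained at step 2)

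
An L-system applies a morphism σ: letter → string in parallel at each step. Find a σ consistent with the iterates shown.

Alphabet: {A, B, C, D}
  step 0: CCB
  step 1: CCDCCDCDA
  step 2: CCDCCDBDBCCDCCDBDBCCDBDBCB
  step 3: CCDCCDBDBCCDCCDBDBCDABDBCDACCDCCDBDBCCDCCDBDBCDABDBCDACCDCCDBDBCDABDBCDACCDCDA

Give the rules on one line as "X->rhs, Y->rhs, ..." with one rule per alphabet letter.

  step 2 ⇒ step 3: CCDCCDBDBCCDCCDBDBCCDBDBCB ⇒ CCD·CCD·BDB·CCD·CCD·BDB·CDA·BDB·CDA·CCD·CCD·BDB·CCD·CCD·BDB·CDA·BDB·CDA·CCD·CCD·BDB·CDA·BDB·CDA·CCD·CDA
    B ↦ CDA
    C ↦ CCD
    D ↦ BDB
  step 1 ⇒ step 2: CCDCCDCDA ⇒ CCD·CCD·BDB·CCD·CCD·BDB·CCD·BDB·CB
    A ↦ CB

A->CB, B->CDA, C->CCD, D->BDB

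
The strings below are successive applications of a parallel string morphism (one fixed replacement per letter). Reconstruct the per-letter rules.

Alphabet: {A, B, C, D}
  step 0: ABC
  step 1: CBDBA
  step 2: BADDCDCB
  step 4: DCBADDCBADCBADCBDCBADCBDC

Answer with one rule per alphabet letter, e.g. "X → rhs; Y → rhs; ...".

A->CB, B->D, C->BA, D->DC

  step 1 ⇒ step 2: CBDBA ⇒ BA·D·DC·D·CB
    A ↦ CB
    B ↦ D
    C ↦ BA
    D ↦ DC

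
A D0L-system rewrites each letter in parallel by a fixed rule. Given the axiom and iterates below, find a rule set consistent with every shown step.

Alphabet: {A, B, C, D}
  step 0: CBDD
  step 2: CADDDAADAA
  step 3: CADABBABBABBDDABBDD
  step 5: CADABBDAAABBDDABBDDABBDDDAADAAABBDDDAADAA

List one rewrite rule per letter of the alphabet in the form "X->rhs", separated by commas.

A->D, B->A, C->CA, D->ABB

  step 2 ⇒ step 3: CADDDAADAA ⇒ CA·D·ABB·ABB·ABB·D·D·ABB·D·D
    A ↦ D
    C ↦ CA
    D ↦ ABB
    B ↦ A  (constrained at step 0)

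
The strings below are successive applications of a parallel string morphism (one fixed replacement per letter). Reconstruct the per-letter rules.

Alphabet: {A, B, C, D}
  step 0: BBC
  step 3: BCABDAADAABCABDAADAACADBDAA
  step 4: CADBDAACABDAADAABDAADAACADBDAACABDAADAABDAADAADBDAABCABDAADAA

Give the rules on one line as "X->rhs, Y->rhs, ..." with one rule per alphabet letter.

A->DAA, B->CA, C->DB, D->B

  step 3 ⇒ step 4: BCABDAADAABCABDAADAACADBDAA ⇒ CA·DB·DAA·CA·B·DAA·DAA·B·DAA·DAA·CA·DB·DAA·CA·B·DAA·DAA·B·DAA·DAA·DB·DAA·B·CA·B·DAA·DAA
    A ↦ DAA
    B ↦ CA
    C ↦ DB
    D ↦ B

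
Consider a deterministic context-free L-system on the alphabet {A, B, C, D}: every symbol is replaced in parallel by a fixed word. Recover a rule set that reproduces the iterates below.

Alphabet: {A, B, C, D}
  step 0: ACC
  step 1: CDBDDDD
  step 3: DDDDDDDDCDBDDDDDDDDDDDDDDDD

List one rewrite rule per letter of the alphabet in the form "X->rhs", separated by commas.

  step 0 ⇒ step 1: ACC ⇒ CDB·DD·DD
    A ↦ CDB
    C ↦ DD
    B ↦ A  (constrained at step 1)
    D ↦ DD  (constrained at step 1)

A->CDB, B->A, C->DD, D->DD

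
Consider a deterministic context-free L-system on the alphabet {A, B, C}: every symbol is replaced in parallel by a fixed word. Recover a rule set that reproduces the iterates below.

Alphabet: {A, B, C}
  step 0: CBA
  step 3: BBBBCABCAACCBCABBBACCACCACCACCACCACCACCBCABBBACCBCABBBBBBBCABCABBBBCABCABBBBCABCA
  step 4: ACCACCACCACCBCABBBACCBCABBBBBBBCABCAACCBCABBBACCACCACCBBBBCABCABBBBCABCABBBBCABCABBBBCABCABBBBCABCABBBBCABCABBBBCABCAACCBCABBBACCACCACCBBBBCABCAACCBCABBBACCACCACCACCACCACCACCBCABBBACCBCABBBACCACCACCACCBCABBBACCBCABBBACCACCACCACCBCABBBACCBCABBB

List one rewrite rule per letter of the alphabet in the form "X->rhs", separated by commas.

A->BBB, B->ACC, C->BCA

  step 3 ⇒ step 4: BBBBCABCAACCBCABBBACCACCACCACCACCACCACCBCABBBACCBCABBBBBBBCABCABBBBCABCABBBBCABCA ⇒ ACC·ACC·ACC·ACC·BCA·BBB·ACC·BCA·BBB·BBB·BCA·BCA·ACC·BCA·BBB·ACC·ACC·ACC·BBB·BCA·BCA·BBB·BCA·BCA·BBB·BCA·BCA·BBB·BCA·BCA·BBB·BCA·BCA·BBB·BCA·BCA·BBB·BCA·BCA·ACC·BCA·BBB·ACC·ACC·ACC·BBB·BCA·BCA·ACC·BCA·BBB·ACC·ACC·ACC·ACC·ACC·ACC·ACC·BCA·BBB·ACC·BCA·BBB·ACC·ACC·ACC·ACC·BCA·BBB·ACC·BCA·BBB·ACC·ACC·ACC·ACC·BCA·BBB·ACC·BCA·BBB
    A ↦ BBB
    B ↦ ACC
    C ↦ BCA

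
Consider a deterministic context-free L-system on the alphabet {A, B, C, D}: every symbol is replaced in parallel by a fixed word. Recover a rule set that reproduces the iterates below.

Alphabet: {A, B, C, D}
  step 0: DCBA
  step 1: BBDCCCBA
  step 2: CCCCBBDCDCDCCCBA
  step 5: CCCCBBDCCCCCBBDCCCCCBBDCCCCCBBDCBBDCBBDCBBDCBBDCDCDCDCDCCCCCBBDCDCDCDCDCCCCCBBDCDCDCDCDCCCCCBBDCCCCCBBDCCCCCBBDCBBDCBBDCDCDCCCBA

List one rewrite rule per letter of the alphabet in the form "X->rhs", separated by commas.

A->BA, B->CC, C->DC, D->BB

  step 1 ⇒ step 2: BBDCCCBA ⇒ CC·CC·BB·DC·DC·DC·CC·BA
    A ↦ BA
    B ↦ CC
    C ↦ DC
    D ↦ BB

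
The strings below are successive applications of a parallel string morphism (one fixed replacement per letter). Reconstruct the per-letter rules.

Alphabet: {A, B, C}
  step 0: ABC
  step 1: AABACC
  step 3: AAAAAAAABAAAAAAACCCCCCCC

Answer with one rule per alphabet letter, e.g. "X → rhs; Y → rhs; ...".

A->AA, B->BA, C->CC

  step 0 ⇒ step 1: ABC ⇒ AA·BA·CC
    A ↦ AA
    B ↦ BA
    C ↦ CC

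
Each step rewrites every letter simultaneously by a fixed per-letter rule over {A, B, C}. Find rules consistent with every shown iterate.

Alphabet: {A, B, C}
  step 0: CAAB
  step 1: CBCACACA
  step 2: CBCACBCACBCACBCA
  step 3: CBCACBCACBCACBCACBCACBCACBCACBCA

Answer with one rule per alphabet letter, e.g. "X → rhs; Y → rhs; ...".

A->CA, B->CA, C->CB

  step 2 ⇒ step 3: CBCACBCACBCACBCA ⇒ CB·CA·CB·CA·CB·CA·CB·CA·CB·CA·CB·CA·CB·CA·CB·CA
    A ↦ CA
    B ↦ CA
    C ↦ CB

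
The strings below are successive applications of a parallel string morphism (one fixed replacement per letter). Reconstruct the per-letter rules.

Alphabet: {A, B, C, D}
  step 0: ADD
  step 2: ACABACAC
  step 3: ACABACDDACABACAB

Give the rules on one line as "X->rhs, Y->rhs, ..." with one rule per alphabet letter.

  step 2 ⇒ step 3: ACABACAC ⇒ AC·AB·AC·DD·AC·AB·AC·AB
    A ↦ AC
    B ↦ DD
    C ↦ AB
    D ↦ A  (constrained at step 0)

A->AC, B->DD, C->AB, D->A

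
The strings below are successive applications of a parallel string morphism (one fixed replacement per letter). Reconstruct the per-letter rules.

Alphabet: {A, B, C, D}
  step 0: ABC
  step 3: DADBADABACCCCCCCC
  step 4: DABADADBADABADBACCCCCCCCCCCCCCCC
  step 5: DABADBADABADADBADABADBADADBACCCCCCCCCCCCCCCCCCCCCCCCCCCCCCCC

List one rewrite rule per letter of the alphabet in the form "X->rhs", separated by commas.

  step 4 ⇒ step 5: DABADADBADABADBACCCCCCCCCCCCCCCC ⇒ DA·BA·D·BA·DA·BA·DA·D·BA·DA·BA·D·BA·DA·D·BA·CC·CC·CC·CC·CC·CC·CC·CC·CC·CC·CC·CC·CC·CC·CC·CC
    A ↦ BA
    B ↦ D
    C ↦ CC
    D ↦ DA

A->BA, B->D, C->CC, D->DA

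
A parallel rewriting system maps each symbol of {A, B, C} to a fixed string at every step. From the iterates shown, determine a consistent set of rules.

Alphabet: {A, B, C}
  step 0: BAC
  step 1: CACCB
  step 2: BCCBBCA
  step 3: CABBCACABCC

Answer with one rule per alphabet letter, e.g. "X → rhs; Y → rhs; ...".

A->CC, B->CA, C->B

  step 2 ⇒ step 3: BCCBBCA ⇒ CA·B·B·CA·CA·B·CC
    A ↦ CC
    B ↦ CA
    C ↦ B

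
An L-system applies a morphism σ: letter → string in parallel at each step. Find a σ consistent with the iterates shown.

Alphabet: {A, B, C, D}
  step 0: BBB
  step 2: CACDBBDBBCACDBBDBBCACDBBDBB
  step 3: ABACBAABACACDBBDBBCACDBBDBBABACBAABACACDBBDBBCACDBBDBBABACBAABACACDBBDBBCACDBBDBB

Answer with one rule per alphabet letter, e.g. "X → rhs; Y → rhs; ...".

A->CBA, B->DBB, C->ABA, D->CAC

  step 2 ⇒ step 3: CACDBBDBBCACDBBDBBCACDBBDBB ⇒ ABA·CBA·ABA·CAC·DBB·DBB·CAC·DBB·DBB·ABA·CBA·ABA·CAC·DBB·DBB·CAC·DBB·DBB·ABA·CBA·ABA·CAC·DBB·DBB·CAC·DBB·DBB
    A ↦ CBA
    B ↦ DBB
    C ↦ ABA
    D ↦ CAC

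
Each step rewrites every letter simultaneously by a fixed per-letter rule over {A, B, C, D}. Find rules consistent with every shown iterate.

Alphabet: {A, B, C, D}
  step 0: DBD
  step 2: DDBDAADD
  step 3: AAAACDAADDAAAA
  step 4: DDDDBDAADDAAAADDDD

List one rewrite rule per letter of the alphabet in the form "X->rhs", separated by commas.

A->D, B->CD, C->BD, D->AA

  step 3 ⇒ step 4: AAAACDAADDAAAA ⇒ D·D·D·D·BD·AA·D·D·AA·AA·D·D·D·D
    A ↦ D
    C ↦ BD
    D ↦ AA
  step 2 ⇒ step 3: DDBDAADD ⇒ AA·AA·CD·AA·D·D·AA·AA
    B ↦ CD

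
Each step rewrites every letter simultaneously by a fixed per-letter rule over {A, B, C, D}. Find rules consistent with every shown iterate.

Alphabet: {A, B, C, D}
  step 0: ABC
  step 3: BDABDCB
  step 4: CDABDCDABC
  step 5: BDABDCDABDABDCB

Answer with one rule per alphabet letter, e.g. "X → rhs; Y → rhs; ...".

A->BD, B->C, C->B, D->DA

  step 4 ⇒ step 5: CDABDCDABC ⇒ B·DA·BD·C·DA·B·DA·BD·C·B
    A ↦ BD
    B ↦ C
    C ↦ B
    D ↦ DA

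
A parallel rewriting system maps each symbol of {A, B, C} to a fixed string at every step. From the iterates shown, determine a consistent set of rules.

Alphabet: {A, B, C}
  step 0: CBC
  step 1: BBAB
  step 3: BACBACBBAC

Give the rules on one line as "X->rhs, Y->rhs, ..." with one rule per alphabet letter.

  step 0 ⇒ step 1: CBC ⇒ B·BA·B
    B ↦ BA
    C ↦ B
    A ↦ C  (constrained at step 1)

A->C, B->BA, C->B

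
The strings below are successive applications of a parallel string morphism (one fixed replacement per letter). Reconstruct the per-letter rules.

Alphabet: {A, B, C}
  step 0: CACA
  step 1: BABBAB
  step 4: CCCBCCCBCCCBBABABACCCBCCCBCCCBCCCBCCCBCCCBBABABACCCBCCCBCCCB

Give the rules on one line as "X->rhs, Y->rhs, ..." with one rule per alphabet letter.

A->B, B->CCC, C->BA

  step 0 ⇒ step 1: CACA ⇒ BA·B·BA·B
    A ↦ B
    C ↦ BA
    B ↦ CCC  (constrained at step 1)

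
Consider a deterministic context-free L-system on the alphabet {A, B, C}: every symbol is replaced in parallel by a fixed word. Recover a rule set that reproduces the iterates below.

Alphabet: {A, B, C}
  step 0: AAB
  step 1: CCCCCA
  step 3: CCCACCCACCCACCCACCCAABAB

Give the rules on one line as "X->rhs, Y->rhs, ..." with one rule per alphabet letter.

  step 0 ⇒ step 1: AAB ⇒ CC·CC·CA
    A ↦ CC
    B ↦ CA
    C ↦ AB  (constrained at step 1)

A->CC, B->CA, C->AB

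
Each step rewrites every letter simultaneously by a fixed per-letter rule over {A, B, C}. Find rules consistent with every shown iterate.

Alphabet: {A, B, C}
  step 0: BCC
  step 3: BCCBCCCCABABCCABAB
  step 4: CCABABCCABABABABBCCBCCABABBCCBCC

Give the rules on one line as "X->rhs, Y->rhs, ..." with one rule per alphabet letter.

  step 3 ⇒ step 4: BCCBCCCCABABCCABAB ⇒ CC·AB·AB·CC·AB·AB·AB·AB·B·CC·B·CC·AB·AB·B·CC·B·CC
    A ↦ B
    B ↦ CC
    C ↦ AB

A->B, B->CC, C->AB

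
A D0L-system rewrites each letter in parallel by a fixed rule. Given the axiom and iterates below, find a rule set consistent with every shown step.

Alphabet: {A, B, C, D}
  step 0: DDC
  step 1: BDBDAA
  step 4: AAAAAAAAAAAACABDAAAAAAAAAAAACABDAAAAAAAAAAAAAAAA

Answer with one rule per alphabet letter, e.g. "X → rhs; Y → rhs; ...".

A->AA, B->CA, C->AA, D->BD

  step 0 ⇒ step 1: DDC ⇒ BD·BD·AA
    C ↦ AA
    D ↦ BD
    A ↦ AA  (constrained at step 1)
    B ↦ CA  (constrained at step 1)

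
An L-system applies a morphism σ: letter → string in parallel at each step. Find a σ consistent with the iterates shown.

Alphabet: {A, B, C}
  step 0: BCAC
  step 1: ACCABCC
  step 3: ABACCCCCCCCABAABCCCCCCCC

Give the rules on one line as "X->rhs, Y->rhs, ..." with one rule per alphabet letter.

  step 0 ⇒ step 1: BCAC ⇒ A·CC·AB·CC
    A ↦ AB
    B ↦ A
    C ↦ CC

A->AB, B->A, C->CC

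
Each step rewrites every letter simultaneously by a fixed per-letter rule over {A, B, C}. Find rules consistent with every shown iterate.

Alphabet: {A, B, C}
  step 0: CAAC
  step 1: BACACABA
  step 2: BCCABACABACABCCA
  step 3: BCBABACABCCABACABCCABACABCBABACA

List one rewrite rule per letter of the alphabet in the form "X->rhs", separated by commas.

A->CA, B->BC, C->BA

  step 2 ⇒ step 3: BCCABACABACABCCA ⇒ BC·BA·BA·CA·BC·CA·BA·CA·BC·CA·BA·CA·BC·BA·BA·CA
    A ↦ CA
    B ↦ BC
    C ↦ BA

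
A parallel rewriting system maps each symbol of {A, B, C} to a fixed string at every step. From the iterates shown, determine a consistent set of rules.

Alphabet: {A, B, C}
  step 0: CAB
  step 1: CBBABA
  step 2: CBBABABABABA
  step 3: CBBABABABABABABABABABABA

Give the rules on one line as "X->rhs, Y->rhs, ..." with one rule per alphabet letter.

  step 2 ⇒ step 3: CBBABABABABA ⇒ CB·BA·BA·BA·BA·BA·BA·BA·BA·BA·BA·BA
    A ↦ BA
    B ↦ BA
    C ↦ CB

A->BA, B->BA, C->CB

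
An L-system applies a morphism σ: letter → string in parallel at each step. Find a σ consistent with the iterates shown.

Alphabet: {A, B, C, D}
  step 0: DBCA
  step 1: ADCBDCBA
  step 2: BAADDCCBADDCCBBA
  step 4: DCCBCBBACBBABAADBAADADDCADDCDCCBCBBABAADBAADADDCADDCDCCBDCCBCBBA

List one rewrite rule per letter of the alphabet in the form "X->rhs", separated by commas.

A->BA, B->CB, C->DC, D->AD

  step 1 ⇒ step 2: ADCBDCBA ⇒ BA·AD·DC·CB·AD·DC·CB·BA
    A ↦ BA
    B ↦ CB
    C ↦ DC
    D ↦ AD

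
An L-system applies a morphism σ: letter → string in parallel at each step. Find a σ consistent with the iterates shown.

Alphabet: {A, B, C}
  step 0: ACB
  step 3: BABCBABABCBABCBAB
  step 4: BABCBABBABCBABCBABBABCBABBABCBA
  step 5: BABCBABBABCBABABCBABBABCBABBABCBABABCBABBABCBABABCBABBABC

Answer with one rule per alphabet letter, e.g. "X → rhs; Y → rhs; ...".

A->BC, B->BA, C->B

  step 4 ⇒ step 5: BABCBABBABCBABCBABBABCBABBABCBA ⇒ BA·BC·BA·B·BA·BC·BA·BA·BC·BA·B·BA·BC·BA·B·BA·BC·BA·BA·BC·BA·B·BA·BC·BA·BA·BC·BA·B·BA·BC
    A ↦ BC
    B ↦ BA
    C ↦ B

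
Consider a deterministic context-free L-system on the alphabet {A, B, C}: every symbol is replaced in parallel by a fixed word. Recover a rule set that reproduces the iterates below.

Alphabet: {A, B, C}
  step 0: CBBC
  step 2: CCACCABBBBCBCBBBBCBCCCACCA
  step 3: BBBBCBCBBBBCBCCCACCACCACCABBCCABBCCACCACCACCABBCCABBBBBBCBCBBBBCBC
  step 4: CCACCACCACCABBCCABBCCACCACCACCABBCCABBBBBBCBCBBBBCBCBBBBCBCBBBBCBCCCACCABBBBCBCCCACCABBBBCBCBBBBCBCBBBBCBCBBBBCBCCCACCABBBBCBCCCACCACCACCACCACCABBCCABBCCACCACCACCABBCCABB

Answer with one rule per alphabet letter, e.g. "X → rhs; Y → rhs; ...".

  step 3 ⇒ step 4: BBBBCBCBBBBCBCCCACCACCACCABBCCABBCCACCACCACCABBCCABBBBBBCBCBBBBCBC ⇒ CCA·CCA·CCA·CCA·BB·CCA·BB·CCA·CCA·CCA·CCA·BB·CCA·BB·BB·BB·CBC·BB·BB·CBC·BB·BB·CBC·BB·BB·CBC·CCA·CCA·BB·BB·CBC·CCA·CCA·BB·BB·CBC·BB·BB·CBC·BB·BB·CBC·BB·BB·CBC·CCA·CCA·BB·BB·CBC·CCA·CCA·CCA·CCA·CCA·CCA·BB·CCA·BB·CCA·CCA·CCA·CCA·BB·CCA·BB
    A ↦ CBC
    B ↦ CCA
    C ↦ BB

A->CBC, B->CCA, C->BB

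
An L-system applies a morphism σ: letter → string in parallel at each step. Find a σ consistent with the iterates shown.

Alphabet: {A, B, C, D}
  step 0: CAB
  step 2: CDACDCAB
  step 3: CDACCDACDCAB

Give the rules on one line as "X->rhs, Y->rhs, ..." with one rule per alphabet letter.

  step 2 ⇒ step 3: CDACDCAB ⇒ CD·A·C·CD·A·CD·C·AB
    A ↦ C
    B ↦ AB
    C ↦ CD
    D ↦ A

A->C, B->AB, C->CD, D->A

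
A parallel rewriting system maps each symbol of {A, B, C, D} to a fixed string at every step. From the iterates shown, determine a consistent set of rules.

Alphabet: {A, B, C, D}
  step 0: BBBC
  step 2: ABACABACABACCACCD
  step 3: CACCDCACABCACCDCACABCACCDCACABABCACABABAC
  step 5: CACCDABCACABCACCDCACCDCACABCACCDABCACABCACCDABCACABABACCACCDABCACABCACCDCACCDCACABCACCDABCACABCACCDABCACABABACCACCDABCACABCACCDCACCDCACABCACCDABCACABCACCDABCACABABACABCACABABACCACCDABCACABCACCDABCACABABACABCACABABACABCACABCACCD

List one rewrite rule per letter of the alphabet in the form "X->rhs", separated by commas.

A->CAC, B->CD, C->AB, D->AC

  step 2 ⇒ step 3: ABACABACABACCACCD ⇒ CAC·CD·CAC·AB·CAC·CD·CAC·AB·CAC·CD·CAC·AB·AB·CAC·AB·AB·AC
    A ↦ CAC
    B ↦ CD
    C ↦ AB
    D ↦ AC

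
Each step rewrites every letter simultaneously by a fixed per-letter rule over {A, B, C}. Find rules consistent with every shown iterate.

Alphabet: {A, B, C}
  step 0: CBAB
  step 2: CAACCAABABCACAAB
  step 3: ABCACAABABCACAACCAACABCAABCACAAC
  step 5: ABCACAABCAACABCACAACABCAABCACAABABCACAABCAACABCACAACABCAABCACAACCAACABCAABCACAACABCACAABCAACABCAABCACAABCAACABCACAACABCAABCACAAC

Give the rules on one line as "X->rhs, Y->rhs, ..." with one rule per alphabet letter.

  step 2 ⇒ step 3: CAACCAABABCACAAB ⇒ AB·CA·CA·AB·AB·CA·CA·AC·CA·AC·AB·CA·AB·CA·CA·AC
    A ↦ CA
    B ↦ AC
    C ↦ AB

A->CA, B->AC, C->AB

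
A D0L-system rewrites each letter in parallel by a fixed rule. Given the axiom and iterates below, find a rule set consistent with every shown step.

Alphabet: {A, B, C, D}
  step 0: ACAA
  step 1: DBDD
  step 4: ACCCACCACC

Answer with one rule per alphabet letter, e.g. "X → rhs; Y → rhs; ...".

A->D, B->C, C->B, D->AC

  step 0 ⇒ step 1: ACAA ⇒ D·B·D·D
    A ↦ D
    C ↦ B
    B ↦ C  (constrained at step 1)
    D ↦ AC  (constrained at step 1)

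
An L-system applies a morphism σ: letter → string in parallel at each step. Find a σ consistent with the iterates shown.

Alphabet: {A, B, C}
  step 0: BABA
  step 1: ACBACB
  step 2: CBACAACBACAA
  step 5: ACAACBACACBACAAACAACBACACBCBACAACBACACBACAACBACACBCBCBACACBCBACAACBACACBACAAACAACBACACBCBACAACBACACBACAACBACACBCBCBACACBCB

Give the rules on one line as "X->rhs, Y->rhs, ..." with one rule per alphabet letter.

  step 1 ⇒ step 2: ACBACB ⇒ CB·ACA·A·CB·ACA·A
    A ↦ CB
    B ↦ A
    C ↦ ACA

A->CB, B->A, C->ACA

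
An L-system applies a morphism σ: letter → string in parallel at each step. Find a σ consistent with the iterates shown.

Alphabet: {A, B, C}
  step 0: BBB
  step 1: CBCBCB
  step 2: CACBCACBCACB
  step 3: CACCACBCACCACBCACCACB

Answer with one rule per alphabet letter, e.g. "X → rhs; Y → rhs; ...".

  step 2 ⇒ step 3: CACBCACBCACB ⇒ CA·C·CA·CB·CA·C·CA·CB·CA·C·CA·CB
    A ↦ C
    B ↦ CB
    C ↦ CA

A->C, B->CB, C->CA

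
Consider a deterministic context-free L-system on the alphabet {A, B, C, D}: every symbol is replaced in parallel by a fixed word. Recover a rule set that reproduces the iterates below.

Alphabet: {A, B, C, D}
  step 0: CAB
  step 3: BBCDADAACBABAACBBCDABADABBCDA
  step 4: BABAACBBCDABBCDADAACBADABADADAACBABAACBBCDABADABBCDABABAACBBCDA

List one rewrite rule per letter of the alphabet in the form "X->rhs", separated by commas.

A->DA, B->BA, C->AC, D->BBC

  step 3 ⇒ step 4: BBCDADAACBABAACBBCDABADABBCDA ⇒ BA·BA·AC·BBC·DA·BBC·DA·DA·AC·BA·DA·BA·DA·DA·AC·BA·BA·AC·BBC·DA·BA·DA·BBC·DA·BA·BA·AC·BBC·DA
    A ↦ DA
    B ↦ BA
    C ↦ AC
    D ↦ BBC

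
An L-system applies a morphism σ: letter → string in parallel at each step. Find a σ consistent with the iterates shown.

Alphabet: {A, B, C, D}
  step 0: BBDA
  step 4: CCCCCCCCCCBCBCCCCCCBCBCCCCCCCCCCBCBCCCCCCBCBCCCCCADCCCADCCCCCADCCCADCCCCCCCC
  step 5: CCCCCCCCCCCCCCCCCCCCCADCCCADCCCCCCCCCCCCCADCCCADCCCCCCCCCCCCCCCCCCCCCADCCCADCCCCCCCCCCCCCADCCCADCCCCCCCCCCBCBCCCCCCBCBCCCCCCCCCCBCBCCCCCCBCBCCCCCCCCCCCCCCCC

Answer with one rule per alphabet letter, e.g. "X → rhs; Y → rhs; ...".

A->BC, B->CAD, C->CC, D->B

  step 4 ⇒ step 5: CCCCCCCCCCBCBCCCCCCBCBCCCCCCCCCCBCBCCCCCCBCBCCCCCADCCCADCCCCCADCCCADCCCCCCCC ⇒ CC·CC·CC·CC·CC·CC·CC·CC·CC·CC·CAD·CC·CAD·CC·CC·CC·CC·CC·CC·CAD·CC·CAD·CC·CC·CC·CC·CC·CC·CC·CC·CC·CC·CAD·CC·CAD·CC·CC·CC·CC·CC·CC·CAD·CC·CAD·CC·CC·CC·CC·CC·BC·B·CC·CC·CC·BC·B·CC·CC·CC·CC·CC·BC·B·CC·CC·CC·BC·B·CC·CC·CC·CC·CC·CC·CC·CC
    A ↦ BC
    B ↦ CAD
    C ↦ CC
    D ↦ B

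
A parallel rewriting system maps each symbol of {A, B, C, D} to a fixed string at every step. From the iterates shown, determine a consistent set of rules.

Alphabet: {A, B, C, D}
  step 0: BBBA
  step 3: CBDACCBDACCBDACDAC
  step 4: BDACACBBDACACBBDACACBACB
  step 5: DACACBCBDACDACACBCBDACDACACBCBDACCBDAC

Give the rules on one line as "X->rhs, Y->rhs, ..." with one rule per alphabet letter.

  step 4 ⇒ step 5: BDACACBBDACACBBDACACBACB ⇒ DAC·A·C·B·C·B·DAC·DAC·A·C·B·C·B·DAC·DAC·A·C·B·C·B·DAC·C·B·DAC
    A ↦ C
    B ↦ DAC
    C ↦ B
    D ↦ A

A->C, B->DAC, C->B, D->A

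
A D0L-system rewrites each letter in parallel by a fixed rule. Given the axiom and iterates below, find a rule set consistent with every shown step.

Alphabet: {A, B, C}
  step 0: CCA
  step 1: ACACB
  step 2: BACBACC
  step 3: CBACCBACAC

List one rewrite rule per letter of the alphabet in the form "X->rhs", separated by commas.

A->B, B->C, C->AC

  step 2 ⇒ step 3: BACBACC ⇒ C·B·AC·C·B·AC·AC
    A ↦ B
    B ↦ C
    C ↦ AC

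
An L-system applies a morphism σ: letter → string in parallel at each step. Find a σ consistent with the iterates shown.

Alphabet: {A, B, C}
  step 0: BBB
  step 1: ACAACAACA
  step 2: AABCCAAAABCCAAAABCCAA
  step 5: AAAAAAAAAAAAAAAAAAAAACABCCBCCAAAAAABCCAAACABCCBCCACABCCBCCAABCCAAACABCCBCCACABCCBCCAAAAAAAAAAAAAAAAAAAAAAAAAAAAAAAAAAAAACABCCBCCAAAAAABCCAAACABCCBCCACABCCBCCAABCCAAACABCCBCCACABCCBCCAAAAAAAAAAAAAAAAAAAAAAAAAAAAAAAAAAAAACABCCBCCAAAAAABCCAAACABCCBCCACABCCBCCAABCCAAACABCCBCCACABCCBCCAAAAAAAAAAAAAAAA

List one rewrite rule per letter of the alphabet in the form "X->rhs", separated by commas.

  step 1 ⇒ step 2: ACAACAACA ⇒ AA·BCC·AA·AA·BCC·AA·AA·BCC·AA
    A ↦ AA
    C ↦ BCC
  step 0 ⇒ step 1: BBB ⇒ ACA·ACA·ACA
    B ↦ ACA

A->AA, B->ACA, C->BCC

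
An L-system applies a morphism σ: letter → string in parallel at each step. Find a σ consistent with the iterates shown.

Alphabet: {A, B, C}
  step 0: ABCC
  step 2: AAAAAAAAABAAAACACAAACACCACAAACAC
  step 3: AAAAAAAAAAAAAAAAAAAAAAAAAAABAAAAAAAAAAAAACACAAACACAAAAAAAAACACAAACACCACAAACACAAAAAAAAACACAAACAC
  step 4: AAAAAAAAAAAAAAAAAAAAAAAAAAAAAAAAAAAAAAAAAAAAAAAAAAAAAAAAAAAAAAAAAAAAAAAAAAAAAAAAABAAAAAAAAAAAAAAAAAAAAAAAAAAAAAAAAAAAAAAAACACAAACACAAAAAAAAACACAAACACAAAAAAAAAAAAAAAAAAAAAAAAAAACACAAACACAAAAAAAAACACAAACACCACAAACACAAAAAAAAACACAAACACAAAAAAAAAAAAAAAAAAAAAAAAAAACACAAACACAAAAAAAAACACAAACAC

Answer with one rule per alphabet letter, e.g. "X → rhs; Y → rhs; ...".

A->AAA, B->BA, C->CAC

  step 3 ⇒ step 4: AAAAAAAAAAAAAAAAAAAAAAAAAAABAAAAAAAAAAAAACACAAACACAAAAAAAAACACAAACACCACAAACACAAAAAAAAACACAAACAC ⇒ AAA·AAA·AAA·AAA·AAA·AAA·AAA·AAA·AAA·AAA·AAA·AAA·AAA·AAA·AAA·AAA·AAA·AAA·AAA·AAA·AAA·AAA·AAA·AAA·AAA·AAA·AAA·BA·AAA·AAA·AAA·AAA·AAA·AAA·AAA·AAA·AAA·AAA·AAA·AAA·AAA·CAC·AAA·CAC·AAA·AAA·AAA·CAC·AAA·CAC·AAA·AAA·AAA·AAA·AAA·AAA·AAA·AAA·AAA·CAC·AAA·CAC·AAA·AAA·AAA·CAC·AAA·CAC·CAC·AAA·CAC·AAA·AAA·AAA·CAC·AAA·CAC·AAA·AAA·AAA·AAA·AAA·AAA·AAA·AAA·AAA·CAC·AAA·CAC·AAA·AAA·AAA·CAC·AAA·CAC
    A ↦ AAA
    B ↦ BA
    C ↦ CAC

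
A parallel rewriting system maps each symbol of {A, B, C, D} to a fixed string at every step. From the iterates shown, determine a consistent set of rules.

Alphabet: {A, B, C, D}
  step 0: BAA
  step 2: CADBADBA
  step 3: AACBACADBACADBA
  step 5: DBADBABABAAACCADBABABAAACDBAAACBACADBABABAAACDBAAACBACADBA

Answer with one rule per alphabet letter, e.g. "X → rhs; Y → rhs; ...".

A->BA, B->D, C->AAC, D->CA

  step 2 ⇒ step 3: CADBADBA ⇒ AAC·BA·CA·D·BA·CA·D·BA
    A ↦ BA
    B ↦ D
    C ↦ AAC
    D ↦ CA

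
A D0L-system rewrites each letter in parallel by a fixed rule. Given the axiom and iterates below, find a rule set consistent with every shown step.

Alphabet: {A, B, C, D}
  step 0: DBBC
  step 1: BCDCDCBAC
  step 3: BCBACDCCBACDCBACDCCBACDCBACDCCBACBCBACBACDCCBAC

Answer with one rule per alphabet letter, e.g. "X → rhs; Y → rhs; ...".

A->C, B->DC, C->BAC, D->BC

  step 0 ⇒ step 1: DBBC ⇒ BC·DC·DC·BAC
    B ↦ DC
    C ↦ BAC
    D ↦ BC
    A ↦ C  (constrained at step 1)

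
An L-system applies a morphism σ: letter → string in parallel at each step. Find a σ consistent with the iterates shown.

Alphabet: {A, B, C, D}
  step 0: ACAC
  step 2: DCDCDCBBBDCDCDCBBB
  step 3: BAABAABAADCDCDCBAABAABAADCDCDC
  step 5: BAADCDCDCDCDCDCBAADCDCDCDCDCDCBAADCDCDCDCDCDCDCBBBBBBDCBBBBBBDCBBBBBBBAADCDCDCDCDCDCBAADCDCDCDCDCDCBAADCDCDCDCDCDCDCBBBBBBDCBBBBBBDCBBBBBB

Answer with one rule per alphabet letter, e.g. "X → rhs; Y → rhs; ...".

A->BBB, B->DC, C->A, D->BA

  step 2 ⇒ step 3: DCDCDCBBBDCDCDCBBB ⇒ BA·A·BA·A·BA·A·DC·DC·DC·BA·A·BA·A·BA·A·DC·DC·DC
    B ↦ DC
    C ↦ A
    D ↦ BA
    A ↦ BBB  (constrained at step 0)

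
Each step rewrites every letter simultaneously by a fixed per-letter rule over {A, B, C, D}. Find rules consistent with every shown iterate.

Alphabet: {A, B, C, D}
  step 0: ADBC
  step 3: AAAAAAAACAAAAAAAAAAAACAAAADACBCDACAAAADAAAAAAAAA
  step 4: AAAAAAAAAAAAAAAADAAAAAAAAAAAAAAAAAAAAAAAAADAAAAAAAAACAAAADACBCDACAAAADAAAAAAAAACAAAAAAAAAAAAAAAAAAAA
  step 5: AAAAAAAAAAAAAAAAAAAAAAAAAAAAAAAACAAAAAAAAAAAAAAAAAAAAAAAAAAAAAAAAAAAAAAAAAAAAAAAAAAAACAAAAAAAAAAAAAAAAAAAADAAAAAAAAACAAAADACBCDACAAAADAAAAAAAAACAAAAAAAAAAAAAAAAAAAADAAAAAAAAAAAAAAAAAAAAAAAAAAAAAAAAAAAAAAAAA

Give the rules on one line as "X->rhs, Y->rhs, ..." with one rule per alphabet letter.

A->AA, B->CBC, C->DA, D->CAA

  step 4 ⇒ step 5: AAAAAAAAAAAAAAAADAAAAAAAAAAAAAAAAAAAAAAAAADAAAAAAAAACAAAADACBCDACAAAADAAAAAAAAACAAAAAAAAAAAAAAAAAAAA ⇒ AA·AA·AA·AA·AA·AA·AA·AA·AA·AA·AA·AA·AA·AA·AA·AA·CAA·AA·AA·AA·AA·AA·AA·AA·AA·AA·AA·AA·AA·AA·AA·AA·AA·AA·AA·AA·AA·AA·AA·AA·AA·AA·CAA·AA·AA·AA·AA·AA·AA·AA·AA·AA·DA·AA·AA·AA·AA·CAA·AA·DA·CBC·DA·CAA·AA·DA·AA·AA·AA·AA·CAA·AA·AA·AA·AA·AA·AA·AA·AA·AA·DA·AA·AA·AA·AA·AA·AA·AA·AA·AA·AA·AA·AA·AA·AA·AA·AA·AA·AA·AA·AA
    A ↦ AA
    B ↦ CBC
    C ↦ DA
    D ↦ CAA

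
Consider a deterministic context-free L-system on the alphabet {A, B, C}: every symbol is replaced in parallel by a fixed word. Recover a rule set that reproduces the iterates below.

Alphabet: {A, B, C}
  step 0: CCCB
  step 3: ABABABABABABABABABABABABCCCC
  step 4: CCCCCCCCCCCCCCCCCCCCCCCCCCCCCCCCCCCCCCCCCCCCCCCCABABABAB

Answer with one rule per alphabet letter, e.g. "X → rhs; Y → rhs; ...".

A->CCC, B->C, C->AB

  step 3 ⇒ step 4: ABABABABABABABABABABABABCCCC ⇒ CCC·C·CCC·C·CCC·C·CCC·C·CCC·C·CCC·C·CCC·C·CCC·C·CCC·C·CCC·C·CCC·C·CCC·C·AB·AB·AB·AB
    A ↦ CCC
    B ↦ C
    C ↦ AB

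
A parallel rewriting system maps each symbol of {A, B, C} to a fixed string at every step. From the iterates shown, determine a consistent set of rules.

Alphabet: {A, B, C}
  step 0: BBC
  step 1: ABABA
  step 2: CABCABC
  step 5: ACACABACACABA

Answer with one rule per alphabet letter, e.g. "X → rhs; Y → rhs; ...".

A->C, B->AB, C->A

  step 1 ⇒ step 2: ABABA ⇒ C·AB·C·AB·C
    A ↦ C
    B ↦ AB
  step 0 ⇒ step 1: BBC ⇒ AB·AB·A
    C ↦ A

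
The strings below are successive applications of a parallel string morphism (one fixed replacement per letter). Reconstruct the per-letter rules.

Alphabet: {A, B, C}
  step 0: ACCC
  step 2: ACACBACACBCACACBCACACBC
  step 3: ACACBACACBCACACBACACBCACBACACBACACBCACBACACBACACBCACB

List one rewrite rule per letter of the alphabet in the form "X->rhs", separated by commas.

  step 2 ⇒ step 3: ACACBACACBCACACBCACACBC ⇒ AC·ACB·AC·ACB·C·AC·ACB·AC·ACB·C·ACB·AC·ACB·AC·ACB·C·ACB·AC·ACB·AC·ACB·C·ACB
    A ↦ AC
    B ↦ C
    C ↦ ACB

A->AC, B->C, C->ACB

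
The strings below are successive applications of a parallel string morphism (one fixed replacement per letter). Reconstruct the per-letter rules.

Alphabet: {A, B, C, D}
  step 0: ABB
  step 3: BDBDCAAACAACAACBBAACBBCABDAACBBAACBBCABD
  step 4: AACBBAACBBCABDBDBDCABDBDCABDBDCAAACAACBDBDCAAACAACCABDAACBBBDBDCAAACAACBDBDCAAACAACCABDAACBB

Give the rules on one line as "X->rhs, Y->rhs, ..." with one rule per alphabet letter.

  step 3 ⇒ step 4: BDBDCAAACAACAACBBAACBBCABDAACBBAACBBCABD ⇒ AAC·BB·AAC·BB·CA·BD·BD·BD·CA·BD·BD·CA·BD·BD·CA·AAC·AAC·BD·BD·CA·AAC·AAC·CA·BD·AAC·BB·BD·BD·CA·AAC·AAC·BD·BD·CA·AAC·AAC·CA·BD·AAC·BB
    A ↦ BD
    B ↦ AAC
    C ↦ CA
    D ↦ BB

A->BD, B->AAC, C->CA, D->BB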